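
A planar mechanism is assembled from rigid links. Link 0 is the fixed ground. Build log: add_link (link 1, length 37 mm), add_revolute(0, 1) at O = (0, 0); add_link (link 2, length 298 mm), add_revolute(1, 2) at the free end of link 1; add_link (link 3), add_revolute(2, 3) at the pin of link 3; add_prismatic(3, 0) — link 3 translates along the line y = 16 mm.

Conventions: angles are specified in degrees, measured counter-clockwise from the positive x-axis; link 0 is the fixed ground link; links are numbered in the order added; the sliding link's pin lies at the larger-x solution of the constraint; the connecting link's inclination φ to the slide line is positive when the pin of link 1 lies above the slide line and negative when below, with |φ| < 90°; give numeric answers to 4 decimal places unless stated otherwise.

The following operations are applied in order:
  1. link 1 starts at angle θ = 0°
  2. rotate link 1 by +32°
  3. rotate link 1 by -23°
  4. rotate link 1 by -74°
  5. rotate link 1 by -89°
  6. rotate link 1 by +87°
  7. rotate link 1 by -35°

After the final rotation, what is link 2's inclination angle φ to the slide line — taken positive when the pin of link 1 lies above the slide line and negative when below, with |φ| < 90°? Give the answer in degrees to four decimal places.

geometry: r = 37 mm, L = 298 mm, e = 16 mm; θ starts at 0°
rotate link 1 by +32°: θ ← 0° +32° = 32°
rotate link 1 by -23°: θ ← 32° -23° = 9°
rotate link 1 by -74°: θ ← 9° -74° = -65°
rotate link 1 by -89°: θ ← -65° -89° = -154°
rotate link 1 by +87°: θ ← -154° +87° = -67°
rotate link 1 by -35°: θ ← -67° -35° = -102°
h = r sin θ − e = -36.191461 − 16 = -52.191461
sin φ = h / L = -52.191461 / 298 = -0.17513913
φ = arcsin(-0.17513913) = -10.086755°

-10.0868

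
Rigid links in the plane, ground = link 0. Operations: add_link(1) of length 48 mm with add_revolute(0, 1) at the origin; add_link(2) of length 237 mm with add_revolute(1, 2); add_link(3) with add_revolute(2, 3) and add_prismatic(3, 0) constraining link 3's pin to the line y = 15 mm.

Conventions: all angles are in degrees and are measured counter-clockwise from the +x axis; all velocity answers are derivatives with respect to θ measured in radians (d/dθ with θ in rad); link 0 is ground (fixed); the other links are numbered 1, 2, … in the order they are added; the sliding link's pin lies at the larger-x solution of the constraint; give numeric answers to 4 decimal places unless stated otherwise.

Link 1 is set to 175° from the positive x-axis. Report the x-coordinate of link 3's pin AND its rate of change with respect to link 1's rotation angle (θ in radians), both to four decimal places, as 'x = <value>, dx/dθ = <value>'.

geometry: r = 48 mm, L = 237 mm, e = 15 mm
crank pin P = (r cos θ, r sin θ) = (-47.817346, 4.183476)
h = r sin θ − e = 4.183476 − 15 = -10.816524
x = r cos θ + √(L² − h²) = -47.817346 + 236.753042 = 188.935696
dx/dθ = −r sin θ − h·r cos θ/√(L² − h²) (θ in radians; h = -10.816524) = -6.368104

x = 188.9357, dx/dθ = -6.3681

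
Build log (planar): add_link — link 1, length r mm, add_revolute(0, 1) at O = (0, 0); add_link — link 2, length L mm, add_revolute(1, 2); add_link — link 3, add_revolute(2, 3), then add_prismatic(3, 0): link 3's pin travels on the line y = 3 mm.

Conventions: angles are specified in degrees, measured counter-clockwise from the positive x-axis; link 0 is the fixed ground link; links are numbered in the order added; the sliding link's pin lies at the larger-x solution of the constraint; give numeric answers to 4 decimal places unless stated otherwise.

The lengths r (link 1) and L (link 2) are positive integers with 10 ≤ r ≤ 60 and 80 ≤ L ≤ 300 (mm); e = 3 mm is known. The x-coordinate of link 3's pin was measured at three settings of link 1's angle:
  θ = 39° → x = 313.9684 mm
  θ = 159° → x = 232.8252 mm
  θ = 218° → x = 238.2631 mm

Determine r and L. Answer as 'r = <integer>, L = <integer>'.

constraint per measurement: (x − r cos θ)² + (r sin θ − e)² = L²
subtracting the θ₁ and θ₂ equations cancels the r² and L² terms:
r = (x₁² − x₂²) / (2[(x₁cos θ₁ + e sin θ₁) − (x₂cos θ₂ + e sin θ₂)]) = 48.0000 → r = 48
L² = (x₁ − r cos θ₁)² + (r sin θ₁ − e)² = 77283.9816 → L = 278.0000 → L = 278
check at θ₃=218°: x = 238.2631 (printed 238.2631) ✓

r = 48, L = 278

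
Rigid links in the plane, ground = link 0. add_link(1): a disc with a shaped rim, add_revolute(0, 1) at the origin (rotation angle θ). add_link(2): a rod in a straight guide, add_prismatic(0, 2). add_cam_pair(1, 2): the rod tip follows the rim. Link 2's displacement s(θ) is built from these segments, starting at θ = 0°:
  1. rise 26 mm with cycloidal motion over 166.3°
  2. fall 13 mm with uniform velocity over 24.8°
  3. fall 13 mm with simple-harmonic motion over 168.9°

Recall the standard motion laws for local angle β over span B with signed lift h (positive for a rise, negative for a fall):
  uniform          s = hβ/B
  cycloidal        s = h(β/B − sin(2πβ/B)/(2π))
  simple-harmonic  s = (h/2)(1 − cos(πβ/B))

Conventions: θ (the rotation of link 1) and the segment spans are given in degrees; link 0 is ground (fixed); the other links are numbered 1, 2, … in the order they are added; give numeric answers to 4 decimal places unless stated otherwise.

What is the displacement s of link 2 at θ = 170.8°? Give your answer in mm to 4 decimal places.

segment 1 (0° to 166.3°, cycloidal, h = 26) is passed completely: s = 0.0000 + (26) = 26.0000
θ = 170.8° falls in segment 2 (166.3° to 191.1°, uniform, h = -13): β = 170.8 − 166.3 = 4.5°, B = 24.8°; Δs = -13·4.5/24.8 = -2.3589; s = 26.0000 − 2.3589 = 23.6411

23.6411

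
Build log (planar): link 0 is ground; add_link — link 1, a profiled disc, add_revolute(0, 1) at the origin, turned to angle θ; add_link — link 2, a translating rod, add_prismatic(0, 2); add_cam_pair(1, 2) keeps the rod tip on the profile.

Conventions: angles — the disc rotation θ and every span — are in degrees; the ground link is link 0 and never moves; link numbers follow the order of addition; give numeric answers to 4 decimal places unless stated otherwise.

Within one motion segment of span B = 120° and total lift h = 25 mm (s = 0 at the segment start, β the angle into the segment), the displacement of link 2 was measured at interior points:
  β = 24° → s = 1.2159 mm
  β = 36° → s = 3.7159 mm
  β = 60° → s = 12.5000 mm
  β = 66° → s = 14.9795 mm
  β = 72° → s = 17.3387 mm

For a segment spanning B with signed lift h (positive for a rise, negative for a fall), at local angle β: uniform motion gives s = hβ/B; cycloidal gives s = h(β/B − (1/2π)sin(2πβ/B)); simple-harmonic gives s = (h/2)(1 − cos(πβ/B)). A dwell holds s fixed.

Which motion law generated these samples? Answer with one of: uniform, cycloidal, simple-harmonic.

candidates at β/B = r: uniform s = h·r (linear in β); cycloidal s = h·(r − sin(2πr)/(2π)); simple-harmonic s = (h/2)(1 − cos(πr))
β=24°: printed 1.2159 | uniform 5.0000, cycloidal 1.2159, simple-harmonic 2.3873
β=36°: printed 3.7159 | uniform 7.5000, cycloidal 3.7159, simple-harmonic 5.1527
β=60°: printed 12.5000 | uniform 12.5000, cycloidal 12.5000, simple-harmonic 12.5000
β=66°: printed 14.9795 | uniform 13.7500, cycloidal 14.9795, simple-harmonic 14.4554
β=72°: printed 17.3387 | uniform 15.0000, cycloidal 17.3387, simple-harmonic 16.3627
only one law matches every sample → cycloidal

cycloidal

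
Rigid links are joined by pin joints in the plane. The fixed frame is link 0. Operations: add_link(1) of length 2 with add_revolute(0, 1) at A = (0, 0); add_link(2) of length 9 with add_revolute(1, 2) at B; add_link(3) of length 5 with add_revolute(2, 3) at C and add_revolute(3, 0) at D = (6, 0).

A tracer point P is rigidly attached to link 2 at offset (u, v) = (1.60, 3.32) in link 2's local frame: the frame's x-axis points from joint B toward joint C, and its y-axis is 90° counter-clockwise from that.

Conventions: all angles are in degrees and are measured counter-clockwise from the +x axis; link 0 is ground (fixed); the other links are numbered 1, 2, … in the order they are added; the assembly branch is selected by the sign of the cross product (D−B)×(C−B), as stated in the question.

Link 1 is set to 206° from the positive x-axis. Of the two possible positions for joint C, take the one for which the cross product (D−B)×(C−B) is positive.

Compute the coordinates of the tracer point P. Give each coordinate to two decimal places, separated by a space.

A=(0,0), D=(6.00,0)
B = A + 2.00·(cos206°, sin206°) = (-1.7976, -0.8767)
|BD| = 7.8467
circle(B,9.00) ∩ circle(D,5.00): a=7.4917, h=4.9874
  candidates: C₊=(5.0900,4.9165) cross=39.135; C₋=(6.2045,-4.9958) cross=-39.135
  branch + wants cross > 0 → take C=(5.0900,4.9165) (cross=39.135)
ex = (C−B)/|BC| = (0.7653,0.6437); ey = (-0.6437,0.7653)
P = B + 1.60·ex + 3.32·ey = (-2.7102,2.6939)

-2.71 2.69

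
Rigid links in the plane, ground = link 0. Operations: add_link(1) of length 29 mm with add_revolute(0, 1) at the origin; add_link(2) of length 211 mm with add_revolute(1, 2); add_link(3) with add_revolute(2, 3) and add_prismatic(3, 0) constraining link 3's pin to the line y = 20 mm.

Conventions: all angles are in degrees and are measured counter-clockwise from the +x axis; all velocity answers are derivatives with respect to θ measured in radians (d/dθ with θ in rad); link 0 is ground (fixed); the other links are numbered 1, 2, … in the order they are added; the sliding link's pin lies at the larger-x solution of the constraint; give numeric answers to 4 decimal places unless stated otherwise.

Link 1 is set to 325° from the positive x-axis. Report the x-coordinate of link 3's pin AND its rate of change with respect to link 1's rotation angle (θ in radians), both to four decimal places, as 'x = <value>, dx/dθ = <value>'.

geometry: r = 29 mm, L = 211 mm, e = 20 mm
crank pin P = (r cos θ, r sin θ) = (23.755409, -16.633717)
h = r sin θ − e = -16.633717 − 20 = -36.633717
x = r cos θ + √(L² − h²) = 23.755409 + 207.795502 = 231.550912
dx/dθ = −r sin θ − h·r cos θ/√(L² − h²) (θ in radians; h = -36.633717) = 20.821723

x = 231.5509, dx/dθ = 20.8217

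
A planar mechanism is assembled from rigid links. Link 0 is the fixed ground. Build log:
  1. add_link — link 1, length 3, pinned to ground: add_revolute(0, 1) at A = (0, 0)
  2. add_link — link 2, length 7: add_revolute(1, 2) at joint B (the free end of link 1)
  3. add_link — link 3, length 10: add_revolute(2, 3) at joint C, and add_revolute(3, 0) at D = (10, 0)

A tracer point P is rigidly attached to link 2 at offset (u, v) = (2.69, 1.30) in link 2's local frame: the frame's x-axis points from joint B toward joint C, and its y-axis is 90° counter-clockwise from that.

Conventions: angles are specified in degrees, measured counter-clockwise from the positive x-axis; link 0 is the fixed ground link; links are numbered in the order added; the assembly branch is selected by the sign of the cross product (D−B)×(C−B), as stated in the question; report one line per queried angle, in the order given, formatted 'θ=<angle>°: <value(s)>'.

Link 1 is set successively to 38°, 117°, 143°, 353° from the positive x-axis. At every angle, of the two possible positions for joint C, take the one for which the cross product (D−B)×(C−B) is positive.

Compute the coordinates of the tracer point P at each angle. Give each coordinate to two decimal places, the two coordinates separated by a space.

A=(0,0), D=(10.00,0)
θ=38°: B = A + 3.00·(cos38°, sin38°) = (2.3640, 1.8470)
θ=38°: |BD| = 7.8562
θ=38°: circle(B,7.00) ∩ circle(D,10.00): a=0.6822, h=6.9667
θ=38°:   candidates: C₊=(4.6650,8.4580) cross=54.731; C₋=(1.3893,-5.0848) cross=-54.731
θ=38°:   branch + wants cross > 0 → take C=(4.6650,8.4580) (cross=54.731)
θ=38°: ex = (C−B)/|BC| = (0.3287,0.9444); ey = (-0.9444,0.3287)
θ=38°: P = B + 2.69·ex + 1.30·ey = (2.0205,4.8148)
θ=117°: B = A + 3.00·(cos117°, sin117°) = (-1.3620, 2.6730)
θ=117°: |BD| = 11.6722
θ=117°: circle(B,7.00) ∩ circle(D,10.00): a=3.6514, h=5.9722
θ=117°:   candidates: C₊=(3.5601,7.6503) cross=69.709; C₋=(0.8247,-3.9767) cross=-69.709
θ=117°:   branch + wants cross > 0 → take C=(3.5601,7.6503) (cross=69.709)
θ=117°: ex = (C−B)/|BC| = (0.7031,0.7110); ey = (-0.7110,0.7031)
θ=117°: P = B + 2.69·ex + 1.30·ey = (-0.3949,5.4998)
θ=143°: B = A + 3.00·(cos143°, sin143°) = (-2.3959, 1.8054)
θ=143°: |BD| = 12.5267
θ=143°: circle(B,7.00) ∩ circle(D,10.00): a=4.2277, h=5.5791
θ=143°:   candidates: C₊=(2.5918,6.7170) cross=69.888; C₋=(0.9835,-4.3248) cross=-69.888
θ=143°:   branch + wants cross > 0 → take C=(2.5918,6.7170) (cross=69.888)
θ=143°: ex = (C−B)/|BC| = (0.7125,0.7016); ey = (-0.7016,0.7125)
θ=143°: P = B + 2.69·ex + 1.30·ey = (-1.3914,4.6192)
θ=353°: B = A + 3.00·(cos353°, sin353°) = (2.9776, -0.3656)
θ=353°: |BD| = 7.0319
θ=353°: circle(B,7.00) ∩ circle(D,10.00): a=-0.1104, h=6.9991
θ=353°:   candidates: C₊=(2.5035,6.6183) cross=49.217; C₋=(3.2313,-7.3610) cross=-49.217
θ=353°:   branch + wants cross > 0 → take C=(2.5035,6.6183) (cross=49.217)
θ=353°: ex = (C−B)/|BC| = (-0.0677,0.9977); ey = (-0.9977,-0.0677)
θ=353°: P = B + 2.69·ex + 1.30·ey = (1.4984,2.2302)

θ=38°: 2.02 4.81
θ=117°: -0.39 5.50
θ=143°: -1.39 4.62
θ=353°: 1.50 2.23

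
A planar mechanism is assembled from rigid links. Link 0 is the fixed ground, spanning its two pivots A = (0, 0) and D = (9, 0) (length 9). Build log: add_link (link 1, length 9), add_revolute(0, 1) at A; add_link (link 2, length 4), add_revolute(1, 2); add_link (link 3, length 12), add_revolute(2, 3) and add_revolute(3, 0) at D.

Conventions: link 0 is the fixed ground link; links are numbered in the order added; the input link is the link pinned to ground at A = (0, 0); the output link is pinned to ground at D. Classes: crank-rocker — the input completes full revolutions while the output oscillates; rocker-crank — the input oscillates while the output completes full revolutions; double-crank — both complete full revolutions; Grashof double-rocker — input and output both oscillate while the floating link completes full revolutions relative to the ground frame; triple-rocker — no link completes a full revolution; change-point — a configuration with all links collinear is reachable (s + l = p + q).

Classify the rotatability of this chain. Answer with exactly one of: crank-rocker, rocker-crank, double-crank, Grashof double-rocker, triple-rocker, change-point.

lengths: ground=9, input=9, coupler=4, output=12
sorted: s=4 (shortest), l=12 (longest), p+q=18
s + l = 16 vs p + q = 18
s + l < p + q (Grashof) with shortest = coupler link → Grashof double-rocker

Grashof double-rocker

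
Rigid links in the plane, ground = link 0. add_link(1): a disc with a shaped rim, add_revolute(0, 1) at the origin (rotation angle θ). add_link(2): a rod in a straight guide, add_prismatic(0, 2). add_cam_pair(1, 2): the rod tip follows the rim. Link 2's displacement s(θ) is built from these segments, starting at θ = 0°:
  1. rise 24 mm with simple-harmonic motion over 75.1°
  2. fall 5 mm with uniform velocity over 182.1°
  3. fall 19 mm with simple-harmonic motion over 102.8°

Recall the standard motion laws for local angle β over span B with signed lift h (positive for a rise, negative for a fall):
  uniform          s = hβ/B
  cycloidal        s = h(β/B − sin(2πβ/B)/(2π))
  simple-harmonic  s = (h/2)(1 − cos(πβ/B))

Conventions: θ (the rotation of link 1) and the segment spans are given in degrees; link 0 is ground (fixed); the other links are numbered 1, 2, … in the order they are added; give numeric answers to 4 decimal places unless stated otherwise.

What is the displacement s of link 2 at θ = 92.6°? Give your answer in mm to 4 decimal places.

segment 1 (0° to 75.1°, simple-harmonic, h = 24) is passed completely: s = 0.0000 + (24) = 24.0000
θ = 92.6° falls in segment 2 (75.1° to 257.2°, uniform, h = -5): β = 92.6 − 75.1 = 17.5°, B = 182.1°; Δs = -5·17.5/182.1 = -0.4805; s = 24.0000 − 0.4805 = 23.5195

23.5195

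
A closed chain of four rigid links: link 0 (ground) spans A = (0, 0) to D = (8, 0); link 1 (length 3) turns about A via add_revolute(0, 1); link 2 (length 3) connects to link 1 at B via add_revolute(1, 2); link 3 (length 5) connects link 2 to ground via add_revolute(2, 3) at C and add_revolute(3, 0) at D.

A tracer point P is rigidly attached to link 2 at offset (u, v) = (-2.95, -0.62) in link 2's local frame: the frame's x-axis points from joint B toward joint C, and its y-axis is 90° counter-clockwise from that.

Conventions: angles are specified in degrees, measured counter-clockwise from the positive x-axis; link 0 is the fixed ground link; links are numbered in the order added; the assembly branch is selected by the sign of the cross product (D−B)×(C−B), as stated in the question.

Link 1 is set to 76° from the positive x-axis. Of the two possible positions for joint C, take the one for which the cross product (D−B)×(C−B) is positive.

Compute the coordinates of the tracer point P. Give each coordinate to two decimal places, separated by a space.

A=(0,0), D=(8.00,0)
B = A + 3.00·(cos76°, sin76°) = (0.7258, 2.9109)
|BD| = 7.8350
circle(B,3.00) ∩ circle(D,5.00): a=2.8965, h=0.7814
  candidates: C₊=(3.7052,2.5602) cross=6.122; C₋=(3.1246,1.1094) cross=-6.122
  branch + wants cross > 0 → take C=(3.7052,2.5602) (cross=6.122)
ex = (C−B)/|BC| = (0.9931,-0.1169); ey = (0.1169,0.9931)
P = B + -2.95·ex + -0.62·ey = (-2.2765,2.6400)

-2.28 2.64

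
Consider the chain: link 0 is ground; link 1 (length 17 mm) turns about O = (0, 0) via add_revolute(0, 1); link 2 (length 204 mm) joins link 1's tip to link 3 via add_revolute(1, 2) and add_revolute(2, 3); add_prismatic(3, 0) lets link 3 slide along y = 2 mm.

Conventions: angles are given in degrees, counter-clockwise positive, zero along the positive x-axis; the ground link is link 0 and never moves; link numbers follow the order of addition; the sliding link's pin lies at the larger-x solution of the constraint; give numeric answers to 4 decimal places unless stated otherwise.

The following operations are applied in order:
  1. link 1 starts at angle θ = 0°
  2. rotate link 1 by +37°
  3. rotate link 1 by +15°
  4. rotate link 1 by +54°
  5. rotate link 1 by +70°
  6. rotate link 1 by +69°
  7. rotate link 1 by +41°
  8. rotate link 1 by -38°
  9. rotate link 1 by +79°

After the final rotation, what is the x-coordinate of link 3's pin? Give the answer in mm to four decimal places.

geometry: r = 17 mm, L = 204 mm, e = 2 mm; θ starts at 0°
rotate link 1 by +37°: θ ← 0° +37° = 37°
rotate link 1 by +15°: θ ← 37° +15° = 52°
rotate link 1 by +54°: θ ← 52° +54° = 106°
rotate link 1 by +70°: θ ← 106° +70° = 176°
rotate link 1 by +69°: θ ← 176° +69° = 245°
rotate link 1 by +41°: θ ← 245° +41° = 286°
rotate link 1 by -38°: θ ← 286° -38° = 248°
rotate link 1 by +79°: θ ← 248° +79° = 327°
crank pin P = (r cos θ, r sin θ) = (14.257400, -9.258864)
h = r sin θ − e = -9.258864 − 2 = -11.258864
x = r cos θ + √(L² − h²) = 14.257400 + 203.689072 = 217.946472

217.9465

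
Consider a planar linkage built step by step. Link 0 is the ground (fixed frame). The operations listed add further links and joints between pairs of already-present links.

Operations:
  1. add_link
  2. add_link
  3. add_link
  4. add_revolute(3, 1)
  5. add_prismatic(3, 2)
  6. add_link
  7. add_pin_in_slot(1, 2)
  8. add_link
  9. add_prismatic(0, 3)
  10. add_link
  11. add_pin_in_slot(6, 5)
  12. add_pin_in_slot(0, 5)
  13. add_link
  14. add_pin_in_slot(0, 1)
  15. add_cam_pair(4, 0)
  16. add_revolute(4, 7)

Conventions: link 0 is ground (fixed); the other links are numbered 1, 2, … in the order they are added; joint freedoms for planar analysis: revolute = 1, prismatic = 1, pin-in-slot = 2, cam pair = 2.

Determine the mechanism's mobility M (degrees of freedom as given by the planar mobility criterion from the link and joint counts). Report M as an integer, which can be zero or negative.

L=1 J1=0 J2=0
add link → L=2 J1=0 J2=0
add link → L=3 J1=0 J2=0
add link → L=4 J1=0 J2=0
R@3,1 dof=1 J1 → L=4 J1=1 J2=0
P@3,2 dof=1 J1 → L=4 J1=2 J2=0
add link → L=5 J1=2 J2=0
PS@1,2 dof=2 J2 → L=5 J1=2 J2=1
add link → L=6 J1=2 J2=1
P@0,3 dof=1 J1 → L=6 J1=3 J2=1
add link → L=7 J1=3 J2=1
PS@6,5 dof=2 J2 → L=7 J1=3 J2=2
PS@0,5 dof=2 J2 → L=7 J1=3 J2=3
add link → L=8 J1=3 J2=3
PS@0,1 dof=2 J2 → L=8 J1=3 J2=4
C@4,0 dof=2 J2 → L=8 J1=3 J2=5
R@4,7 dof=1 J1 → L=8 J1=4 J2=5
M=3(L−1)−2J1−J2=3·7−2·4−5=8

M = 8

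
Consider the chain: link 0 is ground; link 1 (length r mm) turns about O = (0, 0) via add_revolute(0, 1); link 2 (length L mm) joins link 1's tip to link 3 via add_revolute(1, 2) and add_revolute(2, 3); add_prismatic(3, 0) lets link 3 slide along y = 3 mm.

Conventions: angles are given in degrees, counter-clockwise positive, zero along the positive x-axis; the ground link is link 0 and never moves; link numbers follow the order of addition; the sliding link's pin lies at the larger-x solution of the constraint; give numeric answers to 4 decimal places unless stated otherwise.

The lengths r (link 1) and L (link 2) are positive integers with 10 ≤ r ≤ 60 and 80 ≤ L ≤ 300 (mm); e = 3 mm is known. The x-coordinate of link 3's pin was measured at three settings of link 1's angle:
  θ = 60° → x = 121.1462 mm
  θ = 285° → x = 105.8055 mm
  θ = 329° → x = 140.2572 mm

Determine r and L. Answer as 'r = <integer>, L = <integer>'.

constraint per measurement: (x − r cos θ)² + (r sin θ − e)² = L²
subtracting the θ₁ and θ₂ equations cancels the r² and L² terms:
r = (x₁² − x₂²) / (2[(x₁cos θ₁ + e sin θ₁) − (x₂cos θ₂ + e sin θ₂)]) = 44.9999 → r = 45
L² = (x₁ − r cos θ₁)² + (r sin θ₁ − e)² = 11024.9959 → L = 105.0000 → L = 105
check at θ₃=329°: x = 140.2572 (printed 140.2572) ✓

r = 45, L = 105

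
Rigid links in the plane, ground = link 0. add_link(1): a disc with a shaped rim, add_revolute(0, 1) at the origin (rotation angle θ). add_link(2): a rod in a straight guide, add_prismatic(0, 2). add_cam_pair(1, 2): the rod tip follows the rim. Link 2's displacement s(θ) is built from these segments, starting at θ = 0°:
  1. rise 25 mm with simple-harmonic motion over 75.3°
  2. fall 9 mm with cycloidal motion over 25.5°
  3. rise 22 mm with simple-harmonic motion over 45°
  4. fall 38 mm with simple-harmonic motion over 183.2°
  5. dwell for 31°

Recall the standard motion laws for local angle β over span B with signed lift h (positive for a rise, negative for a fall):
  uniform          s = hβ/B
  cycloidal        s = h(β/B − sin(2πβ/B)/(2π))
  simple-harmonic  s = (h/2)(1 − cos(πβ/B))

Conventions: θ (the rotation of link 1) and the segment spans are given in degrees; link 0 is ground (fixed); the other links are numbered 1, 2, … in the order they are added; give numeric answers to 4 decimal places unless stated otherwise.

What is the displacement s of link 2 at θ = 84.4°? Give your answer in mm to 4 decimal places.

segment 1 (0° to 75.3°, simple-harmonic, h = 25) is passed completely: s = 0.0000 + (25) = 25.0000
θ = 84.4° falls in segment 2 (75.3° to 100.8°, cycloidal, h = -9): β = 84.4 − 75.3 = 9.1°, B = 25.5°; Δs = -9·(0.3569 − sin(2π·0.3569)/(2π)) = -2.0903; s = 25.0000 − 2.0903 = 22.9097

22.9097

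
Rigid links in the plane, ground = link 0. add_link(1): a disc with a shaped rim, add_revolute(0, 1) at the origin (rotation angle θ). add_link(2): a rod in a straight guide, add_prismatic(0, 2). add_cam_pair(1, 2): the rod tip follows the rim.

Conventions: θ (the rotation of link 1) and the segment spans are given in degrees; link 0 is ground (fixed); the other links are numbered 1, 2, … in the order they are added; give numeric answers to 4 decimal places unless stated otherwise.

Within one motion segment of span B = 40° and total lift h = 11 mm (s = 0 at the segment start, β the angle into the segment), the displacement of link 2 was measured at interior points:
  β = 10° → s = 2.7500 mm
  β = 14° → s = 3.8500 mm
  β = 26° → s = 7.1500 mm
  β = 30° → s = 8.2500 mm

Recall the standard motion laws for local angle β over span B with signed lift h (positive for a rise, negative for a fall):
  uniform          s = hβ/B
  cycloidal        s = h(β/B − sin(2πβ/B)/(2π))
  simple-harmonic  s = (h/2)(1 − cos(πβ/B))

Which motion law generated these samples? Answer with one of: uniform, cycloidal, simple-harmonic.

candidates at β/B = r: uniform s = h·r (linear in β); cycloidal s = h·(r − sin(2πr)/(2π)); simple-harmonic s = (h/2)(1 − cos(πr))
β=10°: printed 2.7500 | uniform 2.7500, cycloidal 0.9993, simple-harmonic 1.6109
β=14°: printed 3.8500 | uniform 3.8500, cycloidal 2.4337, simple-harmonic 3.0031
β=26°: printed 7.1500 | uniform 7.1500, cycloidal 8.5663, simple-harmonic 7.9969
β=30°: printed 8.2500 | uniform 8.2500, cycloidal 10.0007, simple-harmonic 9.3891
only one law matches every sample → uniform

uniform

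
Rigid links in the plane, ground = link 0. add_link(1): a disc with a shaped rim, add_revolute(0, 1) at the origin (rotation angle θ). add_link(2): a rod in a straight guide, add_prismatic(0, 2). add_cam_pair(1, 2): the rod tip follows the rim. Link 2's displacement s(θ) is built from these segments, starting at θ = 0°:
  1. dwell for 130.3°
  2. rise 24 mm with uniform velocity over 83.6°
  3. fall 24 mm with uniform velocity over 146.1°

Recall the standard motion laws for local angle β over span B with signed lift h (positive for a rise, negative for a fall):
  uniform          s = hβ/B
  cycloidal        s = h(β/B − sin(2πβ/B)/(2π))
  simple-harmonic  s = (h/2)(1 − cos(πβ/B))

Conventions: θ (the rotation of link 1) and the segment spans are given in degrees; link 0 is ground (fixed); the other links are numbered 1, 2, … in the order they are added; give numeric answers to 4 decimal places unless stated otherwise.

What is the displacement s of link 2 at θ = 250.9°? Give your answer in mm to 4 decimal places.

segment 1 (0° to 130.3°, dwell): s unchanged at 0.0000
segment 2 (130.3° to 213.9°, uniform, h = 24) is passed completely: s = 0.0000 + (24) = 24.0000
θ = 250.9° falls in segment 3 (213.9° to 360°, uniform, h = -24): β = 250.9 − 213.9 = 37°, B = 146.1°; Δs = -24·37/146.1 = -6.0780; s = 24.0000 − 6.0780 = 17.9220

17.9220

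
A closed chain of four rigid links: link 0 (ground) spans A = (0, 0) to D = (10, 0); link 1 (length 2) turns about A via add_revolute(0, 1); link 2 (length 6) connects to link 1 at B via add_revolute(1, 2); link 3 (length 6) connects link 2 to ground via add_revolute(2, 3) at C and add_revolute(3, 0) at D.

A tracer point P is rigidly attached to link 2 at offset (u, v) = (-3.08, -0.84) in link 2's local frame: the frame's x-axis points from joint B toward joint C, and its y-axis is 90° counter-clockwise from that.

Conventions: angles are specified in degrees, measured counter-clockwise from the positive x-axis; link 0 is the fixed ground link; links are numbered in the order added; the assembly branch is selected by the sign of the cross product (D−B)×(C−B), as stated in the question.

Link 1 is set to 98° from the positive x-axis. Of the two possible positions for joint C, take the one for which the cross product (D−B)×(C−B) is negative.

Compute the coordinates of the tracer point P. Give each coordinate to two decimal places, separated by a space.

A=(0,0), D=(10.00,0)
B = A + 2.00·(cos98°, sin98°) = (-0.2783, 1.9805)
|BD| = 10.4674
circle(B,6.00) ∩ circle(D,6.00): a=5.2337, h=2.9340
  candidates: C₊=(5.4160,3.8713) cross=30.711; C₋=(4.3057,-1.8907) cross=-30.711
  branch - wants cross < 0 → take C=(4.3057,-1.8907) (cross=-30.711)
ex = (C−B)/|BC| = (0.7640,-0.6452); ey = (0.6452,0.7640)
P = B + -3.08·ex + -0.84·ey = (-3.1735,3.3260)

-3.17 3.33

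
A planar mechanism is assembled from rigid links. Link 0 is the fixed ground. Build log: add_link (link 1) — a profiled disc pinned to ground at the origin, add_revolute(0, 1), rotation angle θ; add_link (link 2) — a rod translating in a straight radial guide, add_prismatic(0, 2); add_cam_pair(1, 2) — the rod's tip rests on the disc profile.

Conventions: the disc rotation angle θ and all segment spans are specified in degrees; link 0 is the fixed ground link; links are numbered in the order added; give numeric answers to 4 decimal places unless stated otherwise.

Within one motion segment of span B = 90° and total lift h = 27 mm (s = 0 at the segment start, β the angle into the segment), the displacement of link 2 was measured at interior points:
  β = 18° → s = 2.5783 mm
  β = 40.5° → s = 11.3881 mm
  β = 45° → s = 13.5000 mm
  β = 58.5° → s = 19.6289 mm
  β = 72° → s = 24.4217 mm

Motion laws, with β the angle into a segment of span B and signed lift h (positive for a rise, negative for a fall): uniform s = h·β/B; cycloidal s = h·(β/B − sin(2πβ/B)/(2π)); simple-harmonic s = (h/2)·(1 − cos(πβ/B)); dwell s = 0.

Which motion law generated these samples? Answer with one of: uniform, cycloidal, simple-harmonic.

candidates at β/B = r: uniform s = h·r (linear in β); cycloidal s = h·(r − sin(2πr)/(2π)); simple-harmonic s = (h/2)(1 − cos(πr))
β=18°: printed 2.5783 | uniform 5.4000, cycloidal 1.3131, simple-harmonic 2.5783
β=40.5°: printed 11.3881 | uniform 12.1500, cycloidal 10.8221, simple-harmonic 11.3881
β=45°: printed 13.5000 | uniform 13.5000, cycloidal 13.5000, simple-harmonic 13.5000
β=58.5°: printed 19.6289 | uniform 17.5500, cycloidal 21.0265, simple-harmonic 19.6289
β=72°: printed 24.4217 | uniform 21.6000, cycloidal 25.6869, simple-harmonic 24.4217
only one law matches every sample → simple-harmonic

simple-harmonic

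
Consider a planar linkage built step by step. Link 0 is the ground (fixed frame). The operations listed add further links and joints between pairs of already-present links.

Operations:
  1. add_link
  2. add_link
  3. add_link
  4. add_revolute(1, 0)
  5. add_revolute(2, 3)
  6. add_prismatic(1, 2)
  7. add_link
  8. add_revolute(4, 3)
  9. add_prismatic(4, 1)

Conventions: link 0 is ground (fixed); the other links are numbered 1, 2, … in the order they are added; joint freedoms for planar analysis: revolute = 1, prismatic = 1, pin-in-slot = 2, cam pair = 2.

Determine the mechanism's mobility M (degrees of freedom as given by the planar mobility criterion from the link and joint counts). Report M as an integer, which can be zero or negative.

ground; <1,0,0>
#1 <2,0,0>
#2 <3,0,0>
#3 <4,0,0>
R:1↔0 J1 <4,1,0>
R:2↔3 J1 <4,2,0>
P:1↔2 J1 <4,3,0>
#4 <5,3,0>
R:4↔3 J1 <5,4,0>
P:4↔1 J1 <5,5,0>
3×4 − 2×5 − 1×0 = 2

M = 2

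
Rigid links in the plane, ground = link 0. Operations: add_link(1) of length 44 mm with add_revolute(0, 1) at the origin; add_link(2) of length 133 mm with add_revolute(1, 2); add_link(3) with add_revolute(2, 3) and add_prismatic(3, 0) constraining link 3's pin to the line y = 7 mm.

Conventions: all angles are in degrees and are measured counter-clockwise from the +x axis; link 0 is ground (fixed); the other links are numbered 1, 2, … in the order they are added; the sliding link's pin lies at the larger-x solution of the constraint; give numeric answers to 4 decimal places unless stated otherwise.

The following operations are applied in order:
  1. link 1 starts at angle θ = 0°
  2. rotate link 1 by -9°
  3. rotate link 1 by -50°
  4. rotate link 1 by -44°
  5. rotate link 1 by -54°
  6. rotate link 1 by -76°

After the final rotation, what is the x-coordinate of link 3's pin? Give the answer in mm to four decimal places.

geometry: r = 44 mm, L = 133 mm, e = 7 mm; θ starts at 0°
rotate link 1 by -9°: θ ← 0° -9° = -9°
rotate link 1 by -50°: θ ← -9° -50° = -59°
rotate link 1 by -44°: θ ← -59° -44° = -103°
rotate link 1 by -54°: θ ← -103° -54° = -157°
rotate link 1 by -76°: θ ← -157° -76° = -233°
crank pin P = (r cos θ, r sin θ) = (-26.479861, 35.139962)
h = r sin θ − e = 35.139962 − 7 = 28.139962
x = r cos θ + √(L² − h²) = -26.479861 + 129.989009 = 103.509148

103.5091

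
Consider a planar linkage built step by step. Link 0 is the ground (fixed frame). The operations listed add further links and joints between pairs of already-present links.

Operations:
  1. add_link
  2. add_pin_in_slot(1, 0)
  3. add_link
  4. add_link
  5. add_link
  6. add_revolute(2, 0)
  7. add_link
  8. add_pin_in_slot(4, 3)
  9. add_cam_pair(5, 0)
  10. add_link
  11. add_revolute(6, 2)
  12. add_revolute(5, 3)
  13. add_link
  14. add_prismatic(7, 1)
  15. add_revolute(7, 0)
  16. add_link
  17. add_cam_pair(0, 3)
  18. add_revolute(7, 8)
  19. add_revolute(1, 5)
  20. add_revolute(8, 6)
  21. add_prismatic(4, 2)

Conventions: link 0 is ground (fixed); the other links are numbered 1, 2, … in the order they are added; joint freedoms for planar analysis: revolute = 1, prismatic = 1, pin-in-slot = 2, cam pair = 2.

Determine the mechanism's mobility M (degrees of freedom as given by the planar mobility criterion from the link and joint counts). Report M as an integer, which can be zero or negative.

link 0 = ground. State L|J1|J2 = 1|0|0
+link1  2|0|0
PS(1,0) f=2→J2  2|0|1
+link2  3|0|1
+link3  4|0|1
+link4  5|0|1
R(2,0) f=1→J1  5|1|1
+link5  6|1|1
PS(4,3) f=2→J2  6|1|2
C(5,0) f=2→J2  6|1|3
+link6  7|1|3
R(6,2) f=1→J1  7|2|3
R(5,3) f=1→J1  7|3|3
+link7  8|3|3
P(7,1) f=1→J1  8|4|3
R(7,0) f=1→J1  8|5|3
+link8  9|5|3
C(0,3) f=2→J2  9|5|4
R(7,8) f=1→J1  9|6|4
R(1,5) f=1→J1  9|7|4
R(8,6) f=1→J1  9|8|4
P(4,2) f=1→J1  9|9|4
M = 3(9−1)−2·9−4 = 24−18−4 = 2

M = 2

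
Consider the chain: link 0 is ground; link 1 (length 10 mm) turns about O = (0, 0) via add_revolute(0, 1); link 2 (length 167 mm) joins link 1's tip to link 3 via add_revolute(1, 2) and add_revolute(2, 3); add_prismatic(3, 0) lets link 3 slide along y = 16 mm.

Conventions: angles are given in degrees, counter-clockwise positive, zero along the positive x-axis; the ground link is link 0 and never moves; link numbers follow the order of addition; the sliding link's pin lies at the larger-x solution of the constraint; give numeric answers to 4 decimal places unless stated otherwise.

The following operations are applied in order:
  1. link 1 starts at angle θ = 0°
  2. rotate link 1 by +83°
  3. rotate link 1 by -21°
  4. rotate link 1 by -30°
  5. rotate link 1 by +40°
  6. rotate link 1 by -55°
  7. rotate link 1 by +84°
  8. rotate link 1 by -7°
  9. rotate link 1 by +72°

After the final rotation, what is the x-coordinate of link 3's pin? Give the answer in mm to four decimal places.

geometry: r = 10 mm, L = 167 mm, e = 16 mm; θ starts at 0°
rotate link 1 by +83°: θ ← 0° +83° = 83°
rotate link 1 by -21°: θ ← 83° -21° = 62°
rotate link 1 by -30°: θ ← 62° -30° = 32°
rotate link 1 by +40°: θ ← 32° +40° = 72°
rotate link 1 by -55°: θ ← 72° -55° = 17°
rotate link 1 by +84°: θ ← 17° +84° = 101°
rotate link 1 by -7°: θ ← 101° -7° = 94°
rotate link 1 by +72°: θ ← 94° +72° = 166°
crank pin P = (r cos θ, r sin θ) = (-9.702957, 2.419219)
h = r sin θ − e = 2.419219 − 16 = -13.580781
x = r cos θ + √(L² − h²) = -9.702957 + 166.446876 = 156.743918

156.7439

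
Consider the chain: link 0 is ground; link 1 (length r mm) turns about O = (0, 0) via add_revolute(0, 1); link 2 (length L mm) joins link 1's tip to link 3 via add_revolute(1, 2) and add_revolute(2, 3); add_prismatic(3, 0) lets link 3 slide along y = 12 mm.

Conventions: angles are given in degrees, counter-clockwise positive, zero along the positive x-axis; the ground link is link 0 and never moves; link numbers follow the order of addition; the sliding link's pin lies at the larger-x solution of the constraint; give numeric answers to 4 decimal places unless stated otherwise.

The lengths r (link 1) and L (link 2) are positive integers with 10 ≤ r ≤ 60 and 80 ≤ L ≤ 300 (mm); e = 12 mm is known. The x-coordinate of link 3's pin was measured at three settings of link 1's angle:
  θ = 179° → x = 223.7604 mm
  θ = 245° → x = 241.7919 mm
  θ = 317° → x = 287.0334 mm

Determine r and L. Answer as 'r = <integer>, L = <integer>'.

constraint per measurement: (x − r cos θ)² + (r sin θ − e)² = L²
subtracting the θ₁ and θ₂ equations cancels the r² and L² terms:
r = (x₁² − x₂²) / (2[(x₁cos θ₁ + e sin θ₁) − (x₂cos θ₂ + e sin θ₂)]) = 37.9999 → r = 38
L² = (x₁ − r cos θ₁)² + (r sin θ₁ − e)² = 68644.0003 → L = 262.0000 → L = 262
check at θ₃=317°: x = 287.0334 (printed 287.0334) ✓

r = 38, L = 262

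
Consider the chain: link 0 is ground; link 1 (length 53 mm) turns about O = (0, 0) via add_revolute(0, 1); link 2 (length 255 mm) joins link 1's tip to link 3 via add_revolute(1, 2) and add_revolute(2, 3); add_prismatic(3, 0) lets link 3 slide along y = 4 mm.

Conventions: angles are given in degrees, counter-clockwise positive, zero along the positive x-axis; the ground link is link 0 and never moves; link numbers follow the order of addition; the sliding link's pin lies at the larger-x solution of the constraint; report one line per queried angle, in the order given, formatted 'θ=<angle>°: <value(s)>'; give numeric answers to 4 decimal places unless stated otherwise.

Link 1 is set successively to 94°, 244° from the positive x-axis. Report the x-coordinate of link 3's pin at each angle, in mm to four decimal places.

geometry: r = 53 mm, L = 255 mm, e = 4 mm
θ=94°: crank pin P = (r cos θ, r sin θ) = (-3.697093, 52.870895)
θ=94°: h = r sin θ − e = 52.870895 − 4 = 48.870895
θ=94°: x = r cos θ + √(L² − h²) = -3.697093 + 250.273122 = 246.576029
θ=244°: crank pin P = (r cos θ, r sin θ) = (-23.233671, -47.636084)
θ=244°: h = r sin θ − e = -47.636084 − 4 = -51.636084
θ=244°: x = r cos θ + √(L² − h²) = -23.233671 + 249.717270 = 226.483599

θ=94°: 246.5760
θ=244°: 226.4836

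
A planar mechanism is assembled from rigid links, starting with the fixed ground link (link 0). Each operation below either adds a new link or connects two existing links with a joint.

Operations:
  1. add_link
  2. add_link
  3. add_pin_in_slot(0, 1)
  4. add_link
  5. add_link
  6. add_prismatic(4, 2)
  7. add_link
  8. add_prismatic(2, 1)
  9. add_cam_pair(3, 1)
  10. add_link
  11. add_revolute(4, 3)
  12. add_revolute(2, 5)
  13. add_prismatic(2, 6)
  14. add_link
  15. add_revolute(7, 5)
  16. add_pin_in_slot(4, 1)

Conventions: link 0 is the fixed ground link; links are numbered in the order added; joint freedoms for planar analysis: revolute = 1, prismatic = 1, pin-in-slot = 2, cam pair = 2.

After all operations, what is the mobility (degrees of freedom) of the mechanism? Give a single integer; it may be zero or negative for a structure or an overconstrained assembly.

L=1 J1=0 J2=0
add link → L=2 J1=0 J2=0
add link → L=3 J1=0 J2=0
PS@0,1 dof=2 J2 → L=3 J1=0 J2=1
add link → L=4 J1=0 J2=1
add link → L=5 J1=0 J2=1
P@4,2 dof=1 J1 → L=5 J1=1 J2=1
add link → L=6 J1=1 J2=1
P@2,1 dof=1 J1 → L=6 J1=2 J2=1
C@3,1 dof=2 J2 → L=6 J1=2 J2=2
add link → L=7 J1=2 J2=2
R@4,3 dof=1 J1 → L=7 J1=3 J2=2
R@2,5 dof=1 J1 → L=7 J1=4 J2=2
P@2,6 dof=1 J1 → L=7 J1=5 J2=2
add link → L=8 J1=5 J2=2
R@7,5 dof=1 J1 → L=8 J1=6 J2=2
PS@4,1 dof=2 J2 → L=8 J1=6 J2=3
M=3(L−1)−2J1−J2=3·7−2·6−3=6

M = 6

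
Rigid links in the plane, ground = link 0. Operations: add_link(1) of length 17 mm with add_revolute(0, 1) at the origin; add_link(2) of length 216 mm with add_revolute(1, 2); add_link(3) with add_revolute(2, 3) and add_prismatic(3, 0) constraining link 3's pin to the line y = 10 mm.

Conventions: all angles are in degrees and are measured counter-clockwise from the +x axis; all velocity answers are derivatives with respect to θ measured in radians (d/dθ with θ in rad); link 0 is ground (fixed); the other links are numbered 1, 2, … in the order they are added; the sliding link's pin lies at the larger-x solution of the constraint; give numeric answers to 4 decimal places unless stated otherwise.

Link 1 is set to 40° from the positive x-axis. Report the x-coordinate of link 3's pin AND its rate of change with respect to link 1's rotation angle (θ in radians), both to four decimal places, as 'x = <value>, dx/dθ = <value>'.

geometry: r = 17 mm, L = 216 mm, e = 10 mm
crank pin P = (r cos θ, r sin θ) = (13.022756, 10.927389)
h = r sin θ − e = 10.927389 − 10 = 0.927389
x = r cos θ + √(L² − h²) = 13.022756 + 215.998009 = 229.020765
dx/dθ = −r sin θ − h·r cos θ/√(L² − h²) (θ in radians; h = 0.927389) = -10.983303

x = 229.0208, dx/dθ = -10.9833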